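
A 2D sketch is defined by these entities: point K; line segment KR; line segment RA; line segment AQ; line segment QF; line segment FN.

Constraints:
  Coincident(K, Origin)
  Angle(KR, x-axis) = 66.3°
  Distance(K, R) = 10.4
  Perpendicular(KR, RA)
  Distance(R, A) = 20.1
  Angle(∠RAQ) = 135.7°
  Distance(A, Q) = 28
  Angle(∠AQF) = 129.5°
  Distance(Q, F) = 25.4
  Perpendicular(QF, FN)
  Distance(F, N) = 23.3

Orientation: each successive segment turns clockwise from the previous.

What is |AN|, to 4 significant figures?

43.24

K is at the origin; KR runs at 66.3° with length 10.4, so R = (4.180, 9.523). KR is perpendicular to RA, so RA runs at -23.70°; with |RA| = 20.1, A = (22.59, 1.444). ∠RAQ = 135.7° gives AQ at -68.00° from the x-axis; with |AQ| = 28.0, Q = (33.07, -24.52). ∠AQF = 129.5° gives QF at -118.5° from the x-axis; with |QF| = 25.4, F = (20.95, -46.84). QF is perpendicular to FN, so FN runs at 151.5°; with |FN| = 23.3, N = (0.4778, -35.72). Then |AN| = |N − A| = 43.24.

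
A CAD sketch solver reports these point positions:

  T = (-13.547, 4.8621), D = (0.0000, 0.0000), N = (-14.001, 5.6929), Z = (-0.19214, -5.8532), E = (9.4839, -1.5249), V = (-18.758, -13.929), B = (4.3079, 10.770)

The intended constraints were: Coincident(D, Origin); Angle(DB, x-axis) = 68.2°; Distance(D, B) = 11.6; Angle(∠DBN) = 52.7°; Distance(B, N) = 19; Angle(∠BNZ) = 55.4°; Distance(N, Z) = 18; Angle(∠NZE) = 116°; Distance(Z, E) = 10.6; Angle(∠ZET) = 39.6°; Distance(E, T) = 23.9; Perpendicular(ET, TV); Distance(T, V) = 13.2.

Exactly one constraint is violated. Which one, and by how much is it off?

Distance(T, V) = 13.2 — off by 6.30.

D = (0.00, 0.00) ✓; DB at 68.20° ✓; |DB| = 11.60 ✓; ∠DBN = 52.70° ✓; |BN| = 19.00 ✓; ∠BNZ = 55.40° ✓; |NZ| = 18.00 ✓; ∠NZE = 116.0° ✓; |ZE| = 10.60 ✓; ∠ZET = 39.60° ✓; |ET| = 23.90 ✓; ∠(ET, TV) = 90.00° ✓; |TV| = 19.50 ✗.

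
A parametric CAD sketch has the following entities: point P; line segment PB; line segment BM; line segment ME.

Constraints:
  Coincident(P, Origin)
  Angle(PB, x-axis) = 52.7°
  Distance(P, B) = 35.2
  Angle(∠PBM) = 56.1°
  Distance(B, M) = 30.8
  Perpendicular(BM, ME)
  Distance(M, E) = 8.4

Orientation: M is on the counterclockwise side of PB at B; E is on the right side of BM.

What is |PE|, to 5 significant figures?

39.239

P is at the origin; PB runs at 52.7° with length 35.2, so B = 35.2·(cos 52.7°, sin 52.7°) = (21.331, 28.001). ∠PBM = 56.1°, so BM runs at 52.7° + (180° − 56.1°) = 176.60° from the x-axis; with |BM| = 30.8, M = B + 30.8·(cos 176.60°, sin 176.60°) = (-9.4150, 29.827). The perpendicularity gives ME at right angles to BM; with |ME| = 8.4 on the right of BM, E = M + 8.4·(0.059306, 0.99824) = (-8.9168, 38.213). Then |PE| = |E − P| = 39.239.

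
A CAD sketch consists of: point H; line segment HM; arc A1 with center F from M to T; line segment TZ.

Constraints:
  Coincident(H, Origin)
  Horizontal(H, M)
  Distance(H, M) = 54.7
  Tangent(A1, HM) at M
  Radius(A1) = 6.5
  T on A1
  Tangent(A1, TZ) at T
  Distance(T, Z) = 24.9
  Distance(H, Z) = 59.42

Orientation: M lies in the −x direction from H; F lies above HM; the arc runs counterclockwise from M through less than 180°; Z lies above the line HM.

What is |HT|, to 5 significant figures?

48.727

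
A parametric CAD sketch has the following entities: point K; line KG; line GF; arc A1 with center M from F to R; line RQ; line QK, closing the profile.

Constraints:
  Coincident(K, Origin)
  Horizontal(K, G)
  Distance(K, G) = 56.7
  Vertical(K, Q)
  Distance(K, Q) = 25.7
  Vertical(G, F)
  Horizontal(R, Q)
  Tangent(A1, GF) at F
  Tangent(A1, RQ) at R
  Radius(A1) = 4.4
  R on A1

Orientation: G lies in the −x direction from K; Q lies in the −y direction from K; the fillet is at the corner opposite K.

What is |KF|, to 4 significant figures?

60.57

The virtual corner opposite K is at (-56.70, -25.70). A1 meets GF tangentially, so MF is at right angles to GF and A1 meets RQ tangentially, so MR is at right angles to RQ, with radius 4.4, so the center M sits 4.4 in from both sides at M = (-52.30, -21.30). That places the tangent points at F = (-56.70, -21.30) on GF and R = (-52.30, -25.70) on RQ. Then |KF| = |F − K| = 60.57.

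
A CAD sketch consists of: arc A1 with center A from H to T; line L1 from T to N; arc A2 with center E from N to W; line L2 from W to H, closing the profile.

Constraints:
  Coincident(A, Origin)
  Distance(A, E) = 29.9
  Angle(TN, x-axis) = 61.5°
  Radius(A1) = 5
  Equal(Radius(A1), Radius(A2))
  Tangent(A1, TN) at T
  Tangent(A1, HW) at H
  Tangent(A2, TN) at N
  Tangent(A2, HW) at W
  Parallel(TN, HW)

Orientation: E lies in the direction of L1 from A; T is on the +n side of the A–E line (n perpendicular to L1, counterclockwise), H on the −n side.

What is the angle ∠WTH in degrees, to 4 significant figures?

71.51°

The slot axis is L1's direction at 61.5°, so u = (cos 61.5°, sin 61.5°) = (0.4772, 0.8788) and n = (−sin 61.5°, cos 61.5°) = (-0.8788, 0.4772). A is at the origin and E lies 29.9 along u from A, so E = 29.9·u = (14.27, 26.28). Tangency of A1 to both parallel lines with radius 5.0 puts T and H at A ± 5.0·n: T = (-4.394, 2.386), H = (4.394, -2.386). Equal radii place N and W the same way about E: N = E + 5.0·n = (9.873, 28.66), W = E − 5.0·n = (18.66, 23.89). Then cos ∠WTH = TW·TH / (|TW||TH|), giving 71.51°.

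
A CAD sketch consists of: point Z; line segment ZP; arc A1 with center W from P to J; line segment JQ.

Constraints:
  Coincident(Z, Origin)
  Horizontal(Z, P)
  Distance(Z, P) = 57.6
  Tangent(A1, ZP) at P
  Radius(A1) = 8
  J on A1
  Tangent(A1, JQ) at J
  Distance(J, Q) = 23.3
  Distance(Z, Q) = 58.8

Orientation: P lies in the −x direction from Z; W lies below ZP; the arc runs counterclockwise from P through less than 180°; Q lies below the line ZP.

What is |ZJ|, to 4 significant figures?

65.23

Z is at the origin; Z and P share the same y with |ZP| = 57.6 and P on the −x side, so P = (-57.60, 0.000). A1 meets ZP tangentially, so WP is at right angles to ZP, so W = P + (0, -8) = (-57.60, -8.000). Since WJ ⟂ JQ (tangency), |WQ| = √(8.0² + 23.3²) = 24.64 regardless of where J sits on A1. So Q lies on both circle(Z, 58.8) and circle(W, 24.64); the below-ZP intersection is Q = (-49.75, -31.35). J is the foot of the tangent from Q: J = (-63.94, -12.87).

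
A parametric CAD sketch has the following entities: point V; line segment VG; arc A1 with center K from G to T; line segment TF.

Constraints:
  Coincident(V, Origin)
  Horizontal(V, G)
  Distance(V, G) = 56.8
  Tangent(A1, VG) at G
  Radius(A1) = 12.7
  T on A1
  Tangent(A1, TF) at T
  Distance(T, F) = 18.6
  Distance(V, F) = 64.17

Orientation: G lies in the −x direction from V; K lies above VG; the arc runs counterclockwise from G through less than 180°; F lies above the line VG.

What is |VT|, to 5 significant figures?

49.023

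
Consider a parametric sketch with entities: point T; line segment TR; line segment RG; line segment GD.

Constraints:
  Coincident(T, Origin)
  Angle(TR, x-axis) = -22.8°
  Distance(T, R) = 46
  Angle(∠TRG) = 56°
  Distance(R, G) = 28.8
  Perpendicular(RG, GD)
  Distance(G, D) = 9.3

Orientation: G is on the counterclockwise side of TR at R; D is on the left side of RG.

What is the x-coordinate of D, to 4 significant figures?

27.69

∠TRG = 56.0°, so RG runs at -22.8° + (180° − 56.0°) = 101.2° from the x-axis; with |RG| = 28.8, G = R + 28.8·(cos 101.2°, sin 101.2°) = (36.81, 10.43). RG is perpendicular to GD; with |GD| = 9.3 on the left of RG, D = G + 9.3·(-0.9810, -0.1942) = (27.69, 8.619). So D.x = 27.69.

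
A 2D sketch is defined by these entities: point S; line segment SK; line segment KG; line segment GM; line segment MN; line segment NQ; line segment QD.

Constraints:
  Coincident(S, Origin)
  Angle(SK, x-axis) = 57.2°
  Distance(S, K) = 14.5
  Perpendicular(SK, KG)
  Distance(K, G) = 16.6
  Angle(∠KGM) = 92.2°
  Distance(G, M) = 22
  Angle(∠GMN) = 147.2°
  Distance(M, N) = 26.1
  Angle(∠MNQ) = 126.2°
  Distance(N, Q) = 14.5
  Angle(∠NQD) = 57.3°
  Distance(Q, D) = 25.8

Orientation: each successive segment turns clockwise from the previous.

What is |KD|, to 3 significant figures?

22.9

∠MNQ = 126.2° gives NQ at 153° from the x-axis; with |NQ| = 14.5, Q = (-25.6, -20.8). ∠NQD = 57.3° gives QD at 30.1° from the x-axis; with |QD| = 25.8, D = (-3.30, -7.86). Then |KD| = |D − K| = 22.9.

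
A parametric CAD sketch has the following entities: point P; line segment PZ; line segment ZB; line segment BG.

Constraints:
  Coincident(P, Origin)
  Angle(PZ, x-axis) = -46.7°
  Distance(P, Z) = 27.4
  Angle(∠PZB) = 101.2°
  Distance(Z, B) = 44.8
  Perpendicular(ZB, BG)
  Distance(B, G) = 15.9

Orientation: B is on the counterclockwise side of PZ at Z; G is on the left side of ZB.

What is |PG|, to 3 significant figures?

51.3

∠PZB = 101.2°, so ZB runs at -46.7° + (180° − 101.2°) = 32.1° from the x-axis; with |ZB| = 44.8, B = Z + 44.8·(cos 32.1°, sin 32.1°) = (56.7, 3.87). ZB is perpendicular to BG; with |BG| = 15.9 on the left of ZB, G = B + 15.9·(-0.531, 0.847) = (48.3, 17.3). Then |PG| = |G − P| = 51.3.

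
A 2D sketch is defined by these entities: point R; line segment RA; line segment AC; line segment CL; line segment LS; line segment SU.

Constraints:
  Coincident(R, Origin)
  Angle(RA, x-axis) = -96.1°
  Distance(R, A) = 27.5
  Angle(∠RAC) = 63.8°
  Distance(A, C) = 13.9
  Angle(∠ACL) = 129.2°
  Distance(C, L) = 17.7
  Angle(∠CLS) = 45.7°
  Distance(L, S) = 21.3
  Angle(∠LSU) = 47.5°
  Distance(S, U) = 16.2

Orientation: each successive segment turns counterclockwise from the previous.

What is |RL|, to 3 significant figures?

17.0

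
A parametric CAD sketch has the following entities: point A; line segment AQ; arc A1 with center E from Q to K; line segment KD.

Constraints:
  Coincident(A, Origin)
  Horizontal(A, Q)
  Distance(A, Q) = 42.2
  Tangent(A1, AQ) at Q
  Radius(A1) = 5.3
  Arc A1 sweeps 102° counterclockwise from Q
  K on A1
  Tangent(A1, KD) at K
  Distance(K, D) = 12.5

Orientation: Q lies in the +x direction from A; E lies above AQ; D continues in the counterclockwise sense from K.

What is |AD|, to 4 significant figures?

48.51

A is at the origin; A and Q share the same y with |AQ| = 42.2 and Q on the +x side, so Q = (42.20, 0.000). The tangent condition forces EQ to be normal to AQ, so E = Q + (0, 5.3) = (42.20, 5.300). On A1, Q sits at bearing -90° from E; a 102° counterclockwise sweep puts K at bearing 12°, so K = E + 5.3·(cos 12°, sin 12°) = (47.38, 6.402). Tangency of A1 to KD means the radius EK is perpendicular to KD, so KD runs along (−sin 12°, cos 12°); with |KD| = 12.5, D = (44.79, 18.63). Then |AD| = |D − A| = 48.51.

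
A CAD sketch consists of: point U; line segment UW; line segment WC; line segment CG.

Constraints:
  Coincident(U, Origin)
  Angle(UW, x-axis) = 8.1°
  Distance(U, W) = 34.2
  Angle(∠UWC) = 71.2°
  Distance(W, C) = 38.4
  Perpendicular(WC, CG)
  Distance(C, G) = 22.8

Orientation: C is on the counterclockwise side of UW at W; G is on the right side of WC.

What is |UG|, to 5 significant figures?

61.595

U is at the origin; UW runs at 8.1° with length 34.2, so W = 34.2·(cos 8.1°, sin 8.1°) = (33.859, 4.8188). ∠UWC = 71.2°, so WC runs at 8.1° + (180° − 71.2°) = 116.90° from the x-axis; with |WC| = 38.4, C = W + 38.4·(cos 116.90°, sin 116.90°) = (16.485, 39.064). WC ⟂ CG; with |CG| = 22.8 on the right of WC, G = C + 22.8·(0.89180, 0.45243) = (36.818, 49.379). Then |UG| = |G − U| = 61.595.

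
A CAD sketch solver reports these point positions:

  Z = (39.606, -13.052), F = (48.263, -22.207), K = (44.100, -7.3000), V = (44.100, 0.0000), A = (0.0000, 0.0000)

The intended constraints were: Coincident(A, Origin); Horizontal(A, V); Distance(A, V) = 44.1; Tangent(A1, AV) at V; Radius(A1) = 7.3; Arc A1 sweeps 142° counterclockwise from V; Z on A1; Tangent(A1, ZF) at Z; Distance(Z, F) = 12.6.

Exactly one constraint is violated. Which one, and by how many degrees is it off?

Tangent(A1, ZF) at Z — off by 8.60°.

A = (0.00, 0.00) ✓; A.y = 0.00, V.y = 0.00 ✓; |AV| = 44.10 ✓; ∠(KV, VA) = 90.00° ✓; |KV| = 7.300 ✓; bearing(K→Z) − bearing(K→V) = 142.0° ✓; |KZ| = 7.299 ✓; ∠(KZ, ZF) = 98.60° ✗; |ZF| = 12.60 ✓.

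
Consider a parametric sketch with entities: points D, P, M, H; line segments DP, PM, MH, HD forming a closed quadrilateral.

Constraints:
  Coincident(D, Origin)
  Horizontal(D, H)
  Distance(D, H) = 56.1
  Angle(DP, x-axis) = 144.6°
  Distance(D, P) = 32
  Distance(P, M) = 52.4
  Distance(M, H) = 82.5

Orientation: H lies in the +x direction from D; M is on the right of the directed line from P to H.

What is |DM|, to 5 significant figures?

38.610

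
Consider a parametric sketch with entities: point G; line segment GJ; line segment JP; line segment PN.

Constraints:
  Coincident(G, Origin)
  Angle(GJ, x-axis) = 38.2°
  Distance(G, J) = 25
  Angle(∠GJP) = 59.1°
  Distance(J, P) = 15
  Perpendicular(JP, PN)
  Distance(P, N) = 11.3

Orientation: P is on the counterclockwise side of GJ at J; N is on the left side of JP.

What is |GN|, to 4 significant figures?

10.38

G is at the origin; GJ runs at 38.2° with length 25.0, so J = 25.0·(cos 38.2°, sin 38.2°) = (19.65, 15.46). ∠GJP = 59.1°, so JP runs at 38.2° + (180° − 59.1°) = 159.1° from the x-axis; with |JP| = 15.0, P = J + 15.0·(cos 159.1°, sin 159.1°) = (5.633, 20.81). The perpendicularity gives PN at right angles to JP; with |PN| = 11.3 on the left of JP, N = P + 11.3·(-0.3567, -0.9342) = (1.602, 10.25). Then |GN| = |N − G| = 10.38.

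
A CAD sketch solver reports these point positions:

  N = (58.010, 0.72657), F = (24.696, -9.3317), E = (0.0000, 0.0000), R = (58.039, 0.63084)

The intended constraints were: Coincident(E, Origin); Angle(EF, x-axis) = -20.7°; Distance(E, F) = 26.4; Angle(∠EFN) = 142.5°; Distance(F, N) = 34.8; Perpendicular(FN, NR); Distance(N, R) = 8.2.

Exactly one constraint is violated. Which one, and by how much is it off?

Distance(N, R) = 8.2 — off by 8.10.

E = (0.00, 0.00) ✓; EF at -20.70° ✓; |EF| = 26.40 ✓; ∠EFN = 142.5° ✓; |FN| = 34.80 ✓; ∠(FN, NR) = 89.95° ✓; |NR| = 0.1000 ✗.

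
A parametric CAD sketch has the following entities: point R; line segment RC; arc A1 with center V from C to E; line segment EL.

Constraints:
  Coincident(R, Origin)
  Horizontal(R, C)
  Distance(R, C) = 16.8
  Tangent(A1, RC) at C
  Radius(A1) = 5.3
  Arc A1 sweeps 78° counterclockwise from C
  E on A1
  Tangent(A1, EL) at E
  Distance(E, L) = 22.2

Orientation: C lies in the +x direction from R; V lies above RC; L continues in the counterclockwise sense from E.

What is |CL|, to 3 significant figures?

27.7

R is at the origin; RC is horizontal with |RC| = 16.8 and C on the +x side, so C = (16.8, 0.00). Since A1 is tangent to RC there, VC ⟂ RC, so V = C + (0, 5.3) = (16.8, 5.30). On A1, C sits at bearing -90° from V; a 78° counterclockwise sweep puts E at bearing -12°, so E = V + 5.3·(cos -12°, sin -12°) = (22.0, 4.20). Tangency of A1 to EL means the radius VE is perpendicular to EL, so EL runs along (−sin -12°, cos -12°); with |EL| = 22.2, L = (26.6, 25.9). Then |CL| = |L − C| = 27.7.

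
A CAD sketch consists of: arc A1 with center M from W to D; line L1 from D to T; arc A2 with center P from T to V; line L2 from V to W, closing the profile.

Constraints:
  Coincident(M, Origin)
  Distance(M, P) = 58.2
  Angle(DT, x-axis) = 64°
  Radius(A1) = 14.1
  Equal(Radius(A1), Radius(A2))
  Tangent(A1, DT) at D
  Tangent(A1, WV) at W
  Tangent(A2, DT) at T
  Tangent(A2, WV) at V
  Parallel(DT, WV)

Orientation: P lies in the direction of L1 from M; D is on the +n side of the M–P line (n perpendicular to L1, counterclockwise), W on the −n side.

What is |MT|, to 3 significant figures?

59.9

The slot axis is L1's direction at 64.0°, so u = (cos 64.0°, sin 64.0°) = (0.438, 0.899) and n = (−sin 64.0°, cos 64.0°) = (-0.899, 0.438). M is at the origin and P lies 58.2 along u from M, so P = 58.2·u = (25.5, 52.3). Tangency of A1 to both parallel lines with radius 14.1 puts D and W at M ± 14.1·n: D = (-12.7, 6.18), W = (12.7, -6.18). Equal radii place T and V the same way about P: T = P + 14.1·n = (12.8, 58.5), V = P − 14.1·n = (38.2, 46.1). Then |MT| = |T − M| = 59.9.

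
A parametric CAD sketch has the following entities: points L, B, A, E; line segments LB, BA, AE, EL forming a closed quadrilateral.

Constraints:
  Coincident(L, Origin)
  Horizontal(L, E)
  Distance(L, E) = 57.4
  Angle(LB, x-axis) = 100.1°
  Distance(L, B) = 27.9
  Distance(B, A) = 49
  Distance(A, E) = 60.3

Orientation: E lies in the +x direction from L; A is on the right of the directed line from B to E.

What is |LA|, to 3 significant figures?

21.2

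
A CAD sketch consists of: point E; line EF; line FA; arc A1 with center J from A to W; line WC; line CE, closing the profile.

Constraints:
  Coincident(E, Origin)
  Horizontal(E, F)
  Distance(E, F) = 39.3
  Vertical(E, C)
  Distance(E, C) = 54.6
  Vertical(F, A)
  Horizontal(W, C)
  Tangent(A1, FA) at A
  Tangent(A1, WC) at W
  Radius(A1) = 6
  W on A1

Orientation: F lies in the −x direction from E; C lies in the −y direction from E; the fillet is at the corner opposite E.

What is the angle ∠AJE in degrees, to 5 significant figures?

124.42°

E is at the origin; EF is horizontal with |EF| = 39.3 and F on the −x side, so F = (-39.300, 0.0000). EC is vertical with |EC| = 54.6 and C on the −y side, so C = (0.0000, -54.600). The virtual corner opposite E is at (-39.300, -54.600). Tangency of A1 to FA means the radius JA is perpendicular to FA and since A1 is tangent to WC there, JW ⟂ WC, with radius 6.0, so the center J sits 6.0 in from both sides at J = (-33.300, -48.600). That places the tangent points at A = (-39.300, -48.600) on FA and W = (-33.300, -54.600) on WC. Then cos ∠AJE = JA·JE / (|JA||JE|), giving 124.42°.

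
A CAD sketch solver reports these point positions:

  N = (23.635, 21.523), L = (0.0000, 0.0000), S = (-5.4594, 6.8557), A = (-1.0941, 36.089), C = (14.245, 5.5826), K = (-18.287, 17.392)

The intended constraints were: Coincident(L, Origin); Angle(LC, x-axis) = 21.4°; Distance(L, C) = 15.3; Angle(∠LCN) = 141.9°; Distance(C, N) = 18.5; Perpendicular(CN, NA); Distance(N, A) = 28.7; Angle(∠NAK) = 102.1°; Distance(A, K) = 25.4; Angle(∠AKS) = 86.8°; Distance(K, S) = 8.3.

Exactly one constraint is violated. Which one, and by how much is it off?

Distance(K, S) = 8.3 — off by 8.30.

L = (0.00, 0.00) ✓; LC at 21.40° ✓; |LC| = 15.30 ✓; ∠LCN = 141.9° ✓; |CN| = 18.50 ✓; ∠(CN, NA) = 90.00° ✓; |NA| = 28.70 ✓; ∠NAK = 102.1° ✓; |AK| = 25.40 ✓; ∠AKS = 86.80° ✓; |KS| = 16.60 ✗.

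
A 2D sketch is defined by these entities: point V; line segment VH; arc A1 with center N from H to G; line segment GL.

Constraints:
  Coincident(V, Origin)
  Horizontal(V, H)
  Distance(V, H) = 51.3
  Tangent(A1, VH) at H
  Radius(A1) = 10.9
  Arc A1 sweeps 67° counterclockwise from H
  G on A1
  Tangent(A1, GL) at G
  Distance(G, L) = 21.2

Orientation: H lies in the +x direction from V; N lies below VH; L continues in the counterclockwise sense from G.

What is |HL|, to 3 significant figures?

31.9

V is at the origin; V and H share the same y with |VH| = 51.3 and H on the +x side, so H = (51.3, 0.00). Tangency of A1 to VH means the radius NH is perpendicular to VH, so N = H + (0, -10.9) = (51.3, -10.9). On A1, H sits at bearing 90° from N; a 67° counterclockwise sweep puts G at bearing 157°, so G = N + 10.9·(cos 157°, sin 157°) = (41.3, -6.64). Since A1 is tangent to GL there, NG ⟂ GL, so GL runs along (−sin 157°, cos 157°); with |GL| = 21.2, L = (33.0, -26.2). Then |HL| = |L − H| = 31.9.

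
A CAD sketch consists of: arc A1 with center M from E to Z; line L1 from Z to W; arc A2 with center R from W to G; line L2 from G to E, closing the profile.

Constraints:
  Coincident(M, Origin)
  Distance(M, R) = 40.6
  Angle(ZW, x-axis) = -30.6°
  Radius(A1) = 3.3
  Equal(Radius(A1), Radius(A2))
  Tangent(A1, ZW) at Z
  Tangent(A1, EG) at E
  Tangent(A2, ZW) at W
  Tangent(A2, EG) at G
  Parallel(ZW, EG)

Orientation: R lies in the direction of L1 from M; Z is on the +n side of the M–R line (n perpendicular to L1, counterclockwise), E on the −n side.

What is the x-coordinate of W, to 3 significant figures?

36.6

The slot axis is L1's direction at -30.6°, so u = (cos -30.6°, sin -30.6°) = (0.861, -0.509) and n = (−sin -30.6°, cos -30.6°) = (0.509, 0.861). M is at the origin and R lies 40.6 along u from M, so R = 40.6·u = (34.9, -20.7). Tangency of A1 to both parallel lines with radius 3.3 puts Z and E at M ± 3.3·n: Z = (1.68, 2.84), E = (-1.68, -2.84). Equal radii place W and G the same way about R: W = R + 3.3·n = (36.6, -17.8), G = R − 3.3·n = (33.3, -23.5). So W.x = 36.6.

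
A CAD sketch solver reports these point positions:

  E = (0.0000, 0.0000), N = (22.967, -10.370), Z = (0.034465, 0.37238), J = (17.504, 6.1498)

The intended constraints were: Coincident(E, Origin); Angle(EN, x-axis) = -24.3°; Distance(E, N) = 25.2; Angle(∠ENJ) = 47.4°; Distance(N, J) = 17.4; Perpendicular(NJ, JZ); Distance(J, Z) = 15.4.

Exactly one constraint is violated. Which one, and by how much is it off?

Distance(J, Z) = 15.4 — off by 3.00.

E = (0.00, 0.00) ✓; EN at -24.30° ✓; |EN| = 25.20 ✓; ∠ENJ = 47.40° ✓; |NJ| = 17.40 ✓; ∠(NJ, JZ) = 90.00° ✓; |JZ| = 18.40 ✗.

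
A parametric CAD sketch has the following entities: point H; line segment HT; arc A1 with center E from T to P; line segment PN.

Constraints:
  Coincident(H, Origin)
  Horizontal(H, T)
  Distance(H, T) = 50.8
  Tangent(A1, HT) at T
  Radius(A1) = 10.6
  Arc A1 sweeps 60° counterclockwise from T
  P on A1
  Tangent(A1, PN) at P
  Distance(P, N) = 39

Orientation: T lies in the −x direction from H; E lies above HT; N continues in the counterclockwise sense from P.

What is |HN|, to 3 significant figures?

44.9

H is at the origin; HT is horizontal with |HT| = 50.8 and T on the −x side, so T = (-50.8, 0.00). Tangency of A1 to HT means the radius ET is perpendicular to HT, so E = T + (0, 10.6) = (-50.8, 10.6). On A1, T sits at bearing -90° from E; a 60° counterclockwise sweep puts P at bearing -30°, so P = E + 10.6·(cos -30°, sin -30°) = (-41.6, 5.30). A1 meets PN tangentially, so EP is at right angles to PN, so PN runs along (−sin -30°, cos -30°); with |PN| = 39.0, N = (-22.1, 39.1). Then |HN| = |N − H| = 44.9.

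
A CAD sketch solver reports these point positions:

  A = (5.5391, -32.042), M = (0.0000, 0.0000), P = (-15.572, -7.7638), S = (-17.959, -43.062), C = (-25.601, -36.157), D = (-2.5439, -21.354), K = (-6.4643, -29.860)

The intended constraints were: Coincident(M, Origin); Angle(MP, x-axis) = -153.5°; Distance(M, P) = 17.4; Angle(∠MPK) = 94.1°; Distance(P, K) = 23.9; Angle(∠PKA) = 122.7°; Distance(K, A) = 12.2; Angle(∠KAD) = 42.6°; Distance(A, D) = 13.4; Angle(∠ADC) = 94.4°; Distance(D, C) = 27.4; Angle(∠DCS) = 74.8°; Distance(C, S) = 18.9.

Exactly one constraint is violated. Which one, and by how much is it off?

Distance(C, S) = 18.9 — off by 8.60.

M = (0.00, 0.00) ✓; MP at -153.5° ✓; |MP| = 17.40 ✓; ∠MPK = 94.10° ✓; |PK| = 23.90 ✓; ∠PKA = 122.7° ✓; |KA| = 12.20 ✓; ∠KAD = 42.60° ✓; |AD| = 13.40 ✓; ∠ADC = 94.40° ✓; |DC| = 27.40 ✓; ∠DCS = 74.80° ✓; |CS| = 10.30 ✗.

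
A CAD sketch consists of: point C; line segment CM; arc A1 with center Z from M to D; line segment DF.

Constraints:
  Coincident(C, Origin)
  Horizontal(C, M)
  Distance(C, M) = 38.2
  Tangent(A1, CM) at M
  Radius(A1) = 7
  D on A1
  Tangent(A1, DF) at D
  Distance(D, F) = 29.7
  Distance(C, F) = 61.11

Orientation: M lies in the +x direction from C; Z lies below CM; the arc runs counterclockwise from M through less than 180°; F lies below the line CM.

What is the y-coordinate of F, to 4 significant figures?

-35.14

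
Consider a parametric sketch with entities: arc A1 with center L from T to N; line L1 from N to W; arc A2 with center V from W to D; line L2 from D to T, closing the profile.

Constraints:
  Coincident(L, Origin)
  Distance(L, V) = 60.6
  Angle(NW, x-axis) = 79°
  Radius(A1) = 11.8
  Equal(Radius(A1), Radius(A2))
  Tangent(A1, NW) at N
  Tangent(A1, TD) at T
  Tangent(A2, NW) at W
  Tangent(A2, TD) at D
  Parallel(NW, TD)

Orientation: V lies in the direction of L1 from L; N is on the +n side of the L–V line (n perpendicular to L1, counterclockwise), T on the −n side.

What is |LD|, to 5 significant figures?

61.738

Tangency of A1 to both parallel lines with radius 11.8 puts N and T at L ± 11.8·n: N = (-11.583, 2.2515), T = (11.583, -2.2515). Equal radii place W and D the same way about V: W = V + 11.8·n = (-0.020176, 61.738), D = V − 11.8·n = (23.146, 57.235). Then |LD| = |D − L| = 61.738.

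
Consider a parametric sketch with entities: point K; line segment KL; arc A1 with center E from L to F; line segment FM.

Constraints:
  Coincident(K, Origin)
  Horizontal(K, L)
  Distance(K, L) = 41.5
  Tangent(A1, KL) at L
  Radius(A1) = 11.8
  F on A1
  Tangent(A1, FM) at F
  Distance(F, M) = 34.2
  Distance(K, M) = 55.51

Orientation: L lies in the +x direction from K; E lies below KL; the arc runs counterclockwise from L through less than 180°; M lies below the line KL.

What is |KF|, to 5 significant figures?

32.080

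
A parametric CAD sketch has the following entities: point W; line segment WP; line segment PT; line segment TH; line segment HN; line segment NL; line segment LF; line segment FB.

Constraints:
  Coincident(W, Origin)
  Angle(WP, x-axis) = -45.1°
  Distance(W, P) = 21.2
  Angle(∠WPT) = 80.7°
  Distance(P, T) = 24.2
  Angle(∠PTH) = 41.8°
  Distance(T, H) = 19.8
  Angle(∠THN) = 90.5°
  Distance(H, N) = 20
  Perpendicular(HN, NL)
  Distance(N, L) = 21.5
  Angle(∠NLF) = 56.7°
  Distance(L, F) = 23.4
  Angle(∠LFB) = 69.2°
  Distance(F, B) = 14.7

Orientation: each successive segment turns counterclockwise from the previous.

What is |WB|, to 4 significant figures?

17.03

W is at the origin; WP runs at -45.1° with length 21.2, so P = (14.96, -15.02). ∠WPT = 80.7° gives PT at 54.20° from the x-axis; with |PT| = 24.2, T = (29.12, 4.611). ∠PTH = 41.8° gives TH at -167.6° from the x-axis; with |TH| = 19.8, H = (9.782, 0.3592). ∠THN = 90.5° gives HN at -78.10° from the x-axis; with |HN| = 20.0, N = (13.91, -19.21). HN is perpendicular to NL, so NL runs at 11.90°; with |NL| = 21.5, L = (34.94, -14.78). ∠NLF = 56.7° gives LF at 135.2° from the x-axis; with |LF| = 23.4, F = (18.34, 1.711). ∠LFB = 69.2° gives FB at -114.0° from the x-axis; with |FB| = 14.7, B = (12.36, -11.72). Then |WB| = |B − W| = 17.03.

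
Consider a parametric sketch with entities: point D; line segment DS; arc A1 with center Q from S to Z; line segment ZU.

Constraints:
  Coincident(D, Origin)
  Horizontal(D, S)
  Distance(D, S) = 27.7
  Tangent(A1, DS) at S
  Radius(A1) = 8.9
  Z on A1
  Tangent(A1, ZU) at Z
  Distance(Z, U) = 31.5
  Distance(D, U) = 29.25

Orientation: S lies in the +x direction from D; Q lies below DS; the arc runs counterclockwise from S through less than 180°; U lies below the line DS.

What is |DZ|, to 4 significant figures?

20.82

D is at the origin; D and S share the same y with |DS| = 27.7 and S on the +x side, so S = (27.70, 0.000). The tangent condition forces QS to be normal to DS, so Q = S + (0, -8.9) = (27.70, -8.900). Since QZ ⟂ ZU (tangency), |QU| = √(8.9² + 31.5²) = 32.73 regardless of where Z sits on A1. So U lies on both circle(D, 29.25) and circle(Q, 32.73); the below-DS intersection is U = (2.007, -29.18). Z is the foot of the tangent from U: Z = (20.49, -3.677).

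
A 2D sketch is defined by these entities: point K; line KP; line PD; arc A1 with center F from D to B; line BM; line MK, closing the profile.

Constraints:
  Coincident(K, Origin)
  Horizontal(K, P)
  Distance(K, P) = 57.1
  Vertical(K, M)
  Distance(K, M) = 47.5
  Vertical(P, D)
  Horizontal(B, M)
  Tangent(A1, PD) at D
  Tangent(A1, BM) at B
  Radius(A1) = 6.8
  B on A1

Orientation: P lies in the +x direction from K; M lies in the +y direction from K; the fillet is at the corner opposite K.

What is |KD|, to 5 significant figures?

70.121

The virtual corner opposite K is at (57.100, 47.500). Tangency of A1 to PD means the radius FD is perpendicular to PD and the tangent condition forces FB to be normal to BM, with radius 6.8, so the center F sits 6.8 in from both sides at F = (50.300, 40.700). That places the tangent points at D = (57.100, 40.700) on PD and B = (50.300, 47.500) on BM. Then |KD| = |D − K| = 70.121.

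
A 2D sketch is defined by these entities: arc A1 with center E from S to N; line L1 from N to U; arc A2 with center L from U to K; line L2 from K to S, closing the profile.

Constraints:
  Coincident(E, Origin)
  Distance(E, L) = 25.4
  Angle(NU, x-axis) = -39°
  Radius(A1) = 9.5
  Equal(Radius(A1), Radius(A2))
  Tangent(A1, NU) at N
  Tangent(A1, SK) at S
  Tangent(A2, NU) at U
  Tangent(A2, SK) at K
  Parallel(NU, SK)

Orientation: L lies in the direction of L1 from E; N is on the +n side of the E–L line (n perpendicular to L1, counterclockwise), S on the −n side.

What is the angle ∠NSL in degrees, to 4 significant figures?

69.49°

The slot axis is L1's direction at -39.0°, so u = (cos -39.0°, sin -39.0°) = (0.7771, -0.6293) and n = (−sin -39.0°, cos -39.0°) = (0.6293, 0.7771). E is at the origin and L lies 25.4 along u from E, so L = 25.4·u = (19.74, -15.98). Tangency of A1 to both parallel lines with radius 9.5 puts N and S at E ± 9.5·n: N = (5.979, 7.383), S = (-5.979, -7.383). Then cos ∠NSL = SN·SL / (|SN||SL|), giving 69.49°.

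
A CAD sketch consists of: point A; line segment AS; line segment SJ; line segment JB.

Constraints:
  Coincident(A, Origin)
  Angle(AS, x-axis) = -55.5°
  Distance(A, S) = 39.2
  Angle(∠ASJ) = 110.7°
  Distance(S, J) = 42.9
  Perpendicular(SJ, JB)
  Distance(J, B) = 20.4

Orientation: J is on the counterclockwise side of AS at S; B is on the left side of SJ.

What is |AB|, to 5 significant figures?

59.042

A is at the origin; AS runs at -55.5° with length 39.2, so S = 39.2·(cos -55.5°, sin -55.5°) = (22.203, -32.306). ∠ASJ = 110.7°, so SJ runs at -55.5° + (180° − 110.7°) = 13.800° from the x-axis; with |SJ| = 42.9, J = S + 42.9·(cos 13.800°, sin 13.800°) = (63.865, -22.073). SJ ⟂ JB; with |JB| = 20.4 on the left of SJ, B = J + 20.4·(-0.23853, 0.97113) = (58.999, -2.2615). Then |AB| = |B − A| = 59.042.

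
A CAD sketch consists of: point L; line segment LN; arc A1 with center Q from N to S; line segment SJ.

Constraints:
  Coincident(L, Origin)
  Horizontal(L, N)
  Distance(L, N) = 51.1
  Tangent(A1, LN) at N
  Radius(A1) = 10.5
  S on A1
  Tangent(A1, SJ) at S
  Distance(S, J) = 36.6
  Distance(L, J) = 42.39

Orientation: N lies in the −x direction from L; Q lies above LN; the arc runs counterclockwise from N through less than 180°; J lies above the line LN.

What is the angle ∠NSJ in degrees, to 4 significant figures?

151.2°

L is at the origin; L and N share the same y with |LN| = 51.1 and N on the −x side, so N = (-51.10, 0.000). Since A1 is tangent to LN there, QN ⟂ LN, so Q = N + (0, 10.5) = (-51.10, 10.50). Since QS ⟂ SJ (tangency), |QJ| = √(10.5² + 36.6²) = 38.08 regardless of where S sits on A1. So J lies on both circle(L, 42.39) and circle(Q, 38.08); the above-LN intersection is J = (-22.66, 35.82). S is the foot of the tangent from J: S = (-42.23, 4.888).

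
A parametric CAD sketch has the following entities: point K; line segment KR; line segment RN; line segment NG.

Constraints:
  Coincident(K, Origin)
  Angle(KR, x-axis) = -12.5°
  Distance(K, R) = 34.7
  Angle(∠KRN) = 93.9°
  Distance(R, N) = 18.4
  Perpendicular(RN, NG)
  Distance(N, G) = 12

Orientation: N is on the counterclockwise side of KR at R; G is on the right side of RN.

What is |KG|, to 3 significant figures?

51.0

K is at the origin; KR runs at -12.5° with length 34.7, so R = 34.7·(cos -12.5°, sin -12.5°) = (33.9, -7.51). ∠KRN = 93.9°, so RN runs at -12.5° + (180° − 93.9°) = 73.6° from the x-axis; with |RN| = 18.4, N = R + 18.4·(cos 73.6°, sin 73.6°) = (39.1, 10.1). The perpendicularity gives NG at right angles to RN; with |NG| = 12.0 on the right of RN, G = N + 12.0·(0.959, -0.282) = (50.6, 6.75). Then |KG| = |G − K| = 51.0.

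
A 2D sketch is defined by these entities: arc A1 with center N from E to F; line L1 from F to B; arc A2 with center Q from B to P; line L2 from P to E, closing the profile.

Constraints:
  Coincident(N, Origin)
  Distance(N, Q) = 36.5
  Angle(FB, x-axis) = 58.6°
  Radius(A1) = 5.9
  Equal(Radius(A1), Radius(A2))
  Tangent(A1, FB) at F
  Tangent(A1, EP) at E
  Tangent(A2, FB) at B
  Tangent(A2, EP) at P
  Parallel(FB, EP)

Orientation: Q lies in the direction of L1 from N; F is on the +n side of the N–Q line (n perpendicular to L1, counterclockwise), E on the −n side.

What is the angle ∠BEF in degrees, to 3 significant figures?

72.1°

Tangency of A1 to both parallel lines with radius 5.9 puts F and E at N ± 5.9·n: F = (-5.04, 3.07), E = (5.04, -3.07). Equal radii place B and P the same way about Q: B = Q + 5.9·n = (14.0, 34.2), P = Q − 5.9·n = (24.1, 28.1). Then cos ∠BEF = EB·EF / (|EB||EF|), giving 72.1°.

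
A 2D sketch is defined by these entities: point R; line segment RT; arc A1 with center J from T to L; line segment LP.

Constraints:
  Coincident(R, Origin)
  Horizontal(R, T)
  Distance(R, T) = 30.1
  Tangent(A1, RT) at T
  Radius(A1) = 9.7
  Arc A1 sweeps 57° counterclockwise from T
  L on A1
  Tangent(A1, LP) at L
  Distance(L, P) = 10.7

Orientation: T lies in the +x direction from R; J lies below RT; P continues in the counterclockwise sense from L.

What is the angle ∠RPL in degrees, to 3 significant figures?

83.3°

R is at the origin; RT is horizontal with |RT| = 30.1 and T on the +x side, so T = (30.1, 0.00). A1 meets RT tangentially, so JT is at right angles to RT, so J = T + (0, -9.7) = (30.1, -9.70). On A1, T sits at bearing 90° from J; a 57° counterclockwise sweep puts L at bearing 147°, so L = J + 9.7·(cos 147°, sin 147°) = (22.0, -4.42). Since A1 is tangent to LP there, JL ⟂ LP, so LP runs along (−sin 147°, cos 147°); with |LP| = 10.7, P = (16.1, -13.4). Then cos ∠RPL = PR·PL / (|PR||PL|), giving 83.3°.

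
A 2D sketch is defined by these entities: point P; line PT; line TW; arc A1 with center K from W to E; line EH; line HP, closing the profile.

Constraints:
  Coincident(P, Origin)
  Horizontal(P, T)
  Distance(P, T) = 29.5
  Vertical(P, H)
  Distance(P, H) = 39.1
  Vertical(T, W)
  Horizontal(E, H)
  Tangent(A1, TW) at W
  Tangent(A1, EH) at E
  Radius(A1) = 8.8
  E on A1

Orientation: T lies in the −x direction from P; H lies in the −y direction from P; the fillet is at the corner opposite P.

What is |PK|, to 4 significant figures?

36.70

P and H share the same x with |PH| = 39.1 and H on the −y side, so H = (0.000, -39.10). The virtual corner opposite P is at (-29.50, -39.10). A1 meets TW tangentially, so KW is at right angles to TW and A1 meets EH tangentially, so KE is at right angles to EH, with radius 8.8, so the center K sits 8.8 in from both sides at K = (-20.70, -30.30). Then |PK| = |K − P| = 36.70.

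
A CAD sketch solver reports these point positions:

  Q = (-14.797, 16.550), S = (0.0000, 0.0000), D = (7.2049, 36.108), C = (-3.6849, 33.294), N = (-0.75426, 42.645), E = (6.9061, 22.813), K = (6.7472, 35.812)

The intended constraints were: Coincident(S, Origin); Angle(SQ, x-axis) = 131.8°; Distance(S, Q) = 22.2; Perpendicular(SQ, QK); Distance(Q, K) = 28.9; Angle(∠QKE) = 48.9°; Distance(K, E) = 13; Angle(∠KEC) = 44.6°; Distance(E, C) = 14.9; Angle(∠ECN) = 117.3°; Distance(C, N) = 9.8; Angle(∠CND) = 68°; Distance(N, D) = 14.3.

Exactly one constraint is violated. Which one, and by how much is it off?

Distance(N, D) = 14.3 — off by 4.00.

S = (0.00, 0.00) ✓; SQ at 131.8° ✓; |SQ| = 22.20 ✓; ∠(SQ, QK) = 90.00° ✓; |QK| = 28.90 ✓; ∠QKE = 48.90° ✓; |KE| = 13.00 ✓; ∠KEC = 44.60° ✓; |EC| = 14.90 ✓; ∠ECN = 117.3° ✓; |CN| = 9.799 ✓; ∠CND = 68.00° ✓; |ND| = 10.30 ✗.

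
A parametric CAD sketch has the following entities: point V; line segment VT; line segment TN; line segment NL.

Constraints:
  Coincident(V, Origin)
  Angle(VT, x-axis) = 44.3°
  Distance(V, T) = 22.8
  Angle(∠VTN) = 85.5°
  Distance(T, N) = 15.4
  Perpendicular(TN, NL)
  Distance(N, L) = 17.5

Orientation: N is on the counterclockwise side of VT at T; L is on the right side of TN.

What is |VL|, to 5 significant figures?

42.470

∠VTN = 85.5°, so TN runs at 44.3° + (180° − 85.5°) = 138.80° from the x-axis; with |TN| = 15.4, N = T + 15.4·(cos 138.80°, sin 138.80°) = (4.7306, 26.068). TN ⟂ NL; with |NL| = 17.5 on the right of TN, L = N + 17.5·(0.65869, 0.75241) = (16.258, 39.235). Then |VL| = |L − V| = 42.470.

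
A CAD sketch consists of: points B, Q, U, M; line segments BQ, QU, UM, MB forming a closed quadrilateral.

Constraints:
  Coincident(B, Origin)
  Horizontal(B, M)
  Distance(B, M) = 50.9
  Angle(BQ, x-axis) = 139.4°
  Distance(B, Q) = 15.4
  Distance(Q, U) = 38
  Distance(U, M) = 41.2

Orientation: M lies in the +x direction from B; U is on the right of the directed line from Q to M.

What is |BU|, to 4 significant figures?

22.80

B is at the origin; BM is horizontal with |BM| = 50.9 and M in +x, so M = (50.9, 0). BQ runs at 139.4° with |BQ| = 15.4, so Q = (-11.69, 10.02). U is determined by |QU| = 38.0 and |UM| = 41.2 together: it lies at the intersection of circle(Q, 38.0) and circle(M, 41.2). With |QM| = 63.39, the foot of the radical line on QM is 29.70 from Q and the perpendicular offset is √(38.0² − 29.70²) = 23.71. Taking the right-of-QM solution: U = (13.88, -18.08).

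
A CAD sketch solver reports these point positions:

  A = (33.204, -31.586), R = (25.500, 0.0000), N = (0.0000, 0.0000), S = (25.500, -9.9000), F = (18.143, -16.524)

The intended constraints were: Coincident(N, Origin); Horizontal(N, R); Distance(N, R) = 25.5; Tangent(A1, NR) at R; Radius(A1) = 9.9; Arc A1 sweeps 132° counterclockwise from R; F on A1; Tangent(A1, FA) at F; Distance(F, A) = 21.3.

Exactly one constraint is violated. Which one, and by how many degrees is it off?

Tangent(A1, FA) at F — off by 3.00°.

N = (0.00, 0.00) ✓; N.y = 0.00, R.y = 0.00 ✓; |NR| = 25.50 ✓; ∠(SR, RN) = 90.00° ✓; |SR| = 9.900 ✓; bearing(S→F) − bearing(S→R) = 132.0° ✓; |SF| = 9.900 ✓; ∠(SF, FA) = 87.00° ✗; |FA| = 21.30 ✓.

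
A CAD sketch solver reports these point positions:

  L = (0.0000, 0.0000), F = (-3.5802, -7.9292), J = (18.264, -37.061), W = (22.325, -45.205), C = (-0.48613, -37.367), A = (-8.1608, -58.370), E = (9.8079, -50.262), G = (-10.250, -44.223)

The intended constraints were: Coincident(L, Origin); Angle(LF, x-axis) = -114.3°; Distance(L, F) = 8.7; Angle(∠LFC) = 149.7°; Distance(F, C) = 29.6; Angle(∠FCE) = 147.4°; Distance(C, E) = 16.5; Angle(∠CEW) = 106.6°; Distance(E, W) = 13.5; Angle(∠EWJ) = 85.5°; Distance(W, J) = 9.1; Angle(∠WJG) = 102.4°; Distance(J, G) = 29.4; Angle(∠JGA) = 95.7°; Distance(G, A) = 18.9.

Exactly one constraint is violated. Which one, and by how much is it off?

Distance(G, A) = 18.9 — off by 4.60.

L = (0.00, 0.00) ✓; LF at -114.3° ✓; |LF| = 8.700 ✓; ∠LFC = 149.7° ✓; |FC| = 29.60 ✓; ∠FCE = 147.4° ✓; |CE| = 16.50 ✓; ∠CEW = 106.6° ✓; |EW| = 13.50 ✓; ∠EWJ = 85.50° ✓; |WJ| = 9.100 ✓; ∠WJG = 102.4° ✓; |JG| = 29.40 ✓; ∠JGA = 95.70° ✓; |GA| = 14.30 ✗.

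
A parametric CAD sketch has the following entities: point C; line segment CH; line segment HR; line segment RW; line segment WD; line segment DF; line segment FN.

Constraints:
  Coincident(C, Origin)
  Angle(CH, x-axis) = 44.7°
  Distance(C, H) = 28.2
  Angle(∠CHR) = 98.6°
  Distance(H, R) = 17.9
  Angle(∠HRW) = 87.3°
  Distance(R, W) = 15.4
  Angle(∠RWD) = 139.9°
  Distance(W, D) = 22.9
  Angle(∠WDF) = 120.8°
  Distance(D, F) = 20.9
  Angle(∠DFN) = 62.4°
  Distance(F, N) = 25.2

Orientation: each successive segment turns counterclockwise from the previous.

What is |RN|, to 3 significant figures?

22.3

C is at the origin; CH runs at 44.7° with length 28.2, so H = (20.0, 19.8). ∠CHR = 98.6° gives HR at 126° from the x-axis; with |HR| = 17.9, R = (9.50, 34.3). ∠HRW = 87.3° gives RW at -141° from the x-axis; with |RW| = 15.4, W = (-2.50, 24.6). ∠RWD = 139.9° gives WD at -101° from the x-axis; with |WD| = 22.9, D = (-6.91, 2.18). ∠WDF = 120.8° gives DF at -41.9° from the x-axis; with |DF| = 20.9, F = (8.64, -11.8). ∠DFN = 62.4° gives FN at 75.7° from the x-axis; with |FN| = 25.2, N = (14.9, 12.6). Then |RN| = |N − R| = 22.3.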